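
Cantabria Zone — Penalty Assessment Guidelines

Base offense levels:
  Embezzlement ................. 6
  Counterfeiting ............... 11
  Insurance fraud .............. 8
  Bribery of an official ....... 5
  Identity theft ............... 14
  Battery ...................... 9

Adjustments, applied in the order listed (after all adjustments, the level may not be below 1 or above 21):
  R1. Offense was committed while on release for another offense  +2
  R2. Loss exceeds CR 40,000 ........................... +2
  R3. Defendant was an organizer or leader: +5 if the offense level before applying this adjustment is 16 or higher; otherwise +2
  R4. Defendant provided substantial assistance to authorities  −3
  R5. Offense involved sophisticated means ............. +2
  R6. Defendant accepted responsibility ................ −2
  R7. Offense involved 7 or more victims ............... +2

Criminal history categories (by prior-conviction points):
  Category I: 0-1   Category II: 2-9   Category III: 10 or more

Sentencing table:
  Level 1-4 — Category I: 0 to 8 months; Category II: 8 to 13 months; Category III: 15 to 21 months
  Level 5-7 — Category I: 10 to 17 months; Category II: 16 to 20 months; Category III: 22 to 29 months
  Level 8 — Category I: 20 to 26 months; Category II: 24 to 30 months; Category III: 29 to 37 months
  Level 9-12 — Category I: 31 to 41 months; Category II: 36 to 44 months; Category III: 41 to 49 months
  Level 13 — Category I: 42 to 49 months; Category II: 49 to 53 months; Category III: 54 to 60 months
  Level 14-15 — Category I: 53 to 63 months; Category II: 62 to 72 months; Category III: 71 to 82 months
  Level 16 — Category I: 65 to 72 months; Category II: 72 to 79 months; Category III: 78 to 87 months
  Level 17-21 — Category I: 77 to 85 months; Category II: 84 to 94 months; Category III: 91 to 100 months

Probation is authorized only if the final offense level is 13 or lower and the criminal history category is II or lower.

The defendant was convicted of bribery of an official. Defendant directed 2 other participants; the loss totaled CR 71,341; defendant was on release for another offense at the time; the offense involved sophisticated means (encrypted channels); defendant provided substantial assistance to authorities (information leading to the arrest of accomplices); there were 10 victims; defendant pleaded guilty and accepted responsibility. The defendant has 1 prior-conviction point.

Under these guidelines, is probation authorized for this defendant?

Yes

Base offense level for bribery of an official: 5.
R1 applies: 5 + 2 = 7.
R2 applies: 7 + 2 = 9.
R3 applies (level before this adjustment is 9 < 16, so +2): 9 + 2 = 11.
R4 applies: 11 − 3 = 8.
R5 applies: 8 + 2 = 10.
R6 applies: 10 − 2 = 8.
R7 applies: 8 + 2 = 10.
Final offense level: 10.
Criminal history: 1 prior point → Category I (0-1).
Level 10 falls in the 9-12 band.
Grid: Level 9-12 × Category I = 31-41 months.
Probation check: level 10 ≤ 13 and category I ≤ II → eligible.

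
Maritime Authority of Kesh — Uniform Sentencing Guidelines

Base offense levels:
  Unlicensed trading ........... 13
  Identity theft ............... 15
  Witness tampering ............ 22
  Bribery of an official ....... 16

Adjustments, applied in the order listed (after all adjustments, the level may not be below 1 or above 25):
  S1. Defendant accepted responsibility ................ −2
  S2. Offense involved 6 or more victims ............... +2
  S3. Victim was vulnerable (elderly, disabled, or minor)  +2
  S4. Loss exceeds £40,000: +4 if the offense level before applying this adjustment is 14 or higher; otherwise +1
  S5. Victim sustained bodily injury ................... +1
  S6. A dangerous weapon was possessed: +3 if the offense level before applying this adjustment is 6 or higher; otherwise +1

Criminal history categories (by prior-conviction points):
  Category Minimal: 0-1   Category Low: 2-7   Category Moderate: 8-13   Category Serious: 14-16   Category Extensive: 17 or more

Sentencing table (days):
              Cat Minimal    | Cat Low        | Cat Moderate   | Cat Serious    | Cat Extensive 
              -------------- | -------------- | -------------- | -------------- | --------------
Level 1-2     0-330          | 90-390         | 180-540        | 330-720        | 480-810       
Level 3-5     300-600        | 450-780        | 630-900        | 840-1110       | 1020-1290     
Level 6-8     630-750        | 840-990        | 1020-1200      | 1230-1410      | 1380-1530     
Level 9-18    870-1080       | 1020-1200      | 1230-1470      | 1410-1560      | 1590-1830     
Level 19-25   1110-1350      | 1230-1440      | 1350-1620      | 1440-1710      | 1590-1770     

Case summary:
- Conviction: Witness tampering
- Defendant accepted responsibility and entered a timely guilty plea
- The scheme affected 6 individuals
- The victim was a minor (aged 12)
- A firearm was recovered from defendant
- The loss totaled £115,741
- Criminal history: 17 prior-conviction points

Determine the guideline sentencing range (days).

1590-1770 days

Base offense level for witness tampering: 22.
S1 applies: 22 − 2 = 20.
S2 applies: 20 + 2 = 22.
S3 applies: 22 + 2 = 24.
S4 applies (level before this adjustment is 24 ≥ 14, so +4): 24 + 4 = 28.
S5 does not apply.
S6 applies (level before this adjustment is 28 ≥ 6, so +3): 28 + 3 = 31.
Level 31 exceeds the maximum of 25; capped at 25.
Final offense level: 25.
Criminal history: 17 prior points → Category Extensive (17+).
Level 25 falls in the 19-25 band.
Grid: Level 19-25 × Category Extensive = 1590-1770 days.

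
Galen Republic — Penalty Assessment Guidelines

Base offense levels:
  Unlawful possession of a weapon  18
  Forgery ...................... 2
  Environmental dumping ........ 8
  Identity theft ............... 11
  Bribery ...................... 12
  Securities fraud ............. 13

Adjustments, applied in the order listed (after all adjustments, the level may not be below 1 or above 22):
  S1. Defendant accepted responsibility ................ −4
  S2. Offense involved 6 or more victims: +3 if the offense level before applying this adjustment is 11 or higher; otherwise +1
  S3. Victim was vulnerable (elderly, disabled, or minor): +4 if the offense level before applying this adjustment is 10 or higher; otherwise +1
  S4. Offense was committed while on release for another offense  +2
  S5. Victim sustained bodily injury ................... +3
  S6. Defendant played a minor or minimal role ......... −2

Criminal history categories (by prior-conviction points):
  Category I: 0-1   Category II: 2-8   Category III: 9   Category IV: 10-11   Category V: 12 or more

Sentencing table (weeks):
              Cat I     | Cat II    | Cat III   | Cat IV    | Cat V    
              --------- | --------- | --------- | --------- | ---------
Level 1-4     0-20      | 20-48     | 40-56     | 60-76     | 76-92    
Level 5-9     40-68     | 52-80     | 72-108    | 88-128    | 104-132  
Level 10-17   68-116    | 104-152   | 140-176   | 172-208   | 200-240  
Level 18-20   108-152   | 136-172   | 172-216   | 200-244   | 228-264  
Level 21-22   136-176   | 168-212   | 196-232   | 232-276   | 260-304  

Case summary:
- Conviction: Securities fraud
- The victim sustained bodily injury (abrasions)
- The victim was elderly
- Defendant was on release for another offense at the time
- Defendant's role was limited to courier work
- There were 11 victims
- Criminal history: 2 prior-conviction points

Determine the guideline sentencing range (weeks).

Base offense level for securities fraud: 13.
S2 applies (level before this adjustment is 13 ≥ 11, so +3): 13 + 3 = 16.
S3 applies (level before this adjustment is 16 ≥ 10, so +4): 16 + 4 = 20.
S4 applies: 20 + 2 = 22.
S5 applies: 22 + 3 = 25.
S6 applies: 25 − 2 = 23.
Level 23 exceeds the maximum of 22; capped at 22.
Final offense level: 22.
Criminal history: 2 prior points → Category II (2-8).
Level 22 falls in the 21-22 band.
Grid: Level 21-22 × Category II = 168-212 weeks.

168-212 weeks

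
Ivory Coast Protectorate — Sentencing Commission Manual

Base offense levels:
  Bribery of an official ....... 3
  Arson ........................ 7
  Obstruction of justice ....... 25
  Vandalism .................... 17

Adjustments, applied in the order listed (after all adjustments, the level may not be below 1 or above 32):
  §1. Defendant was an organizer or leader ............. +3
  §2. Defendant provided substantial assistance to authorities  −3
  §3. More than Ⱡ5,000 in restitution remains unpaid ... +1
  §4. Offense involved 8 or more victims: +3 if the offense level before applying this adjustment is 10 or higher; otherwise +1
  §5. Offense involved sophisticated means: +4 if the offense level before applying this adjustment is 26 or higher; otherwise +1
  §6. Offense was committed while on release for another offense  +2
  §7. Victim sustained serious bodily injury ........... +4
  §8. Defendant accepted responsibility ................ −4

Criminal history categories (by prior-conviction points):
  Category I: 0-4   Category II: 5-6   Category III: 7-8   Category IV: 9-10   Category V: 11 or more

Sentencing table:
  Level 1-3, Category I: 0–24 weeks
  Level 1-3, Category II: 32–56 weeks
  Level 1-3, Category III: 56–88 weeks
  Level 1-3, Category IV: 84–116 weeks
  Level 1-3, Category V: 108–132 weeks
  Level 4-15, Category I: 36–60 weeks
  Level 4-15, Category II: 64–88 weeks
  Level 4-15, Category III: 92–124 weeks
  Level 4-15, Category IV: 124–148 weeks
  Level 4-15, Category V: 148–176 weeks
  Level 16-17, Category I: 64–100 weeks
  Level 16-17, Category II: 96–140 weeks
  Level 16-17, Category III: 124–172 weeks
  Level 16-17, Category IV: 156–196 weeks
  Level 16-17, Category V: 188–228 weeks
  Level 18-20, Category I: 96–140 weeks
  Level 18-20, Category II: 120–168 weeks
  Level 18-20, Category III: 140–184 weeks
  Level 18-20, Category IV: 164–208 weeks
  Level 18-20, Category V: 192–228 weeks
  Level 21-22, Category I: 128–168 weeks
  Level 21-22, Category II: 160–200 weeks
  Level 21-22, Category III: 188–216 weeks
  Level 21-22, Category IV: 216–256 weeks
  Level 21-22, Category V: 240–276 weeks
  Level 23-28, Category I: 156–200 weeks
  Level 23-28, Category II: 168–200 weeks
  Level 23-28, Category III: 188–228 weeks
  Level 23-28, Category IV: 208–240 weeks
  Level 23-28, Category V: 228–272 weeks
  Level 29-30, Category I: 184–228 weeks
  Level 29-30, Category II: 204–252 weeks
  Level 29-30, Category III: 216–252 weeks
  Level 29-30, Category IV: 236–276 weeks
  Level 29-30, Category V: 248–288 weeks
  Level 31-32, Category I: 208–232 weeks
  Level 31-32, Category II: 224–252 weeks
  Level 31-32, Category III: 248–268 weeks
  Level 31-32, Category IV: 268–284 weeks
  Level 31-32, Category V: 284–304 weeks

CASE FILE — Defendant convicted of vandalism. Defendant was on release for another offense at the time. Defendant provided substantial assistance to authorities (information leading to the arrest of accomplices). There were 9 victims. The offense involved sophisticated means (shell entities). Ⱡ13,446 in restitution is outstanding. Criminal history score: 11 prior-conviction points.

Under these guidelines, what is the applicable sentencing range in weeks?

Base offense level for vandalism: 17.
§2 applies: 17 − 3 = 14.
§3 applies: 14 + 1 = 15.
§4 applies (level before this adjustment is 15 ≥ 10, so +3): 15 + 3 = 18.
§5 applies (level before this adjustment is 18 < 26, so +1): 18 + 1 = 19.
§6 applies: 19 + 2 = 21.
§7 does not apply.
Final offense level: 21.
Criminal history: 11 prior points → Category V (11+).
Level 21 falls in the 21-22 band.
Grid: Level 21-22 × Category V = 240-276 weeks.

240-276 weeks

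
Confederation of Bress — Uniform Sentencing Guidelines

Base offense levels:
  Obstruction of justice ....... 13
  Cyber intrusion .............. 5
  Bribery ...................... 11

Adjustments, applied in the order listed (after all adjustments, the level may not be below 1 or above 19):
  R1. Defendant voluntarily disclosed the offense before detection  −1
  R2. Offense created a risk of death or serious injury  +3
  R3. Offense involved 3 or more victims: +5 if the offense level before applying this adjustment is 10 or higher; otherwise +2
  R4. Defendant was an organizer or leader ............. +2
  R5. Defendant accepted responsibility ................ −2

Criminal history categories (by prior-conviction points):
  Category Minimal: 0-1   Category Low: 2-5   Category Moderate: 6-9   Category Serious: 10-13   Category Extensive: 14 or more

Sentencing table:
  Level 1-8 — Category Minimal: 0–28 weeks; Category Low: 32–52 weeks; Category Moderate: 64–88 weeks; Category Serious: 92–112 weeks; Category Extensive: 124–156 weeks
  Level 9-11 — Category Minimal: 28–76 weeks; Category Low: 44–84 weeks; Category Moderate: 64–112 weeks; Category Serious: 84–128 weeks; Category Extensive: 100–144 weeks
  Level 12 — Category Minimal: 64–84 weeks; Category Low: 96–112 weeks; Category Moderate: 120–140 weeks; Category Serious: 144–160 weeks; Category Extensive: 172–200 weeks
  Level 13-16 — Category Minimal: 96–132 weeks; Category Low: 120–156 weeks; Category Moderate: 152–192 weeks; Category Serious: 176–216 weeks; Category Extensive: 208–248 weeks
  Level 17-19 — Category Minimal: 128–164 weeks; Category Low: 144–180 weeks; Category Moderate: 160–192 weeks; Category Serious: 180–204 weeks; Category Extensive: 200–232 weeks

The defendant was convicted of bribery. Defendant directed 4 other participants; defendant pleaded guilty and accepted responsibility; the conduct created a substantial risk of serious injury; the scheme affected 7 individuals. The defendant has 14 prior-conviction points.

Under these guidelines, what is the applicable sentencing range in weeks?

Base offense level for bribery: 11.
R1 does not apply.
R2 applies: 11 + 3 = 14.
R3 applies (level before this adjustment is 14 ≥ 10, so +5): 14 + 5 = 19.
R4 applies: 19 + 2 = 21.
R5 applies: 21 − 2 = 19.
Final offense level: 19.
Criminal history: 14 prior points → Category Extensive (14+).
Level 19 falls in the 17-19 band.
Grid: Level 17-19 × Category Extensive = 200-232 weeks.

200-232 weeks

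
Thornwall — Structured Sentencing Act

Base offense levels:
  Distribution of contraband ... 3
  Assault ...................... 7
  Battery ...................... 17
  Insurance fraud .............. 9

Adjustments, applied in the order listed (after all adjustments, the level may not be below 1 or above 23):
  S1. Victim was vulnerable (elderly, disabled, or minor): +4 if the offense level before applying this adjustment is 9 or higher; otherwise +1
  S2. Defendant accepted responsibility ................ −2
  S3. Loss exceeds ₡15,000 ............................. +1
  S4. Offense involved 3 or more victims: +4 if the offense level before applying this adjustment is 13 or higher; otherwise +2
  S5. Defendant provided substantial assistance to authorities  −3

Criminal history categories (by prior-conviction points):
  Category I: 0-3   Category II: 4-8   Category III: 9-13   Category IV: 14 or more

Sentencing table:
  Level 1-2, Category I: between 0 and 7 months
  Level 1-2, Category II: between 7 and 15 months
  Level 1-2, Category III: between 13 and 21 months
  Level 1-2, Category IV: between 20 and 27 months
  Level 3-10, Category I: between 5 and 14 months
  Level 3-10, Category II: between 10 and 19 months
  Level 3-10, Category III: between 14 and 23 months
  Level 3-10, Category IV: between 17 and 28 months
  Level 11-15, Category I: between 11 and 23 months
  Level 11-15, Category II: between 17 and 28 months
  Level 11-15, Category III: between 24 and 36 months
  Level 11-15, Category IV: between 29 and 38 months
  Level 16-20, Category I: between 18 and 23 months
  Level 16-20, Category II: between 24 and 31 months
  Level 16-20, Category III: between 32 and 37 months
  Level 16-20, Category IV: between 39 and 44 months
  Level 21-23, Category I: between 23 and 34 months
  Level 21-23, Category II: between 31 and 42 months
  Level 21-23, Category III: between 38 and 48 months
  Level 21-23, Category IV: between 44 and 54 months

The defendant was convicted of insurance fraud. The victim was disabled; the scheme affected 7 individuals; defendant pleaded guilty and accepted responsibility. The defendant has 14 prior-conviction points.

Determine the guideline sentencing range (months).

29-38 months

Base offense level for insurance fraud: 9.
S1 applies (level before this adjustment is 9 ≥ 9, so +4): 9 + 4 = 13.
S2 applies: 13 − 2 = 11.
S3 does not apply.
S4 applies (level before this adjustment is 11 < 13, so +2): 11 + 2 = 13.
S5 does not apply.
Final offense level: 13.
Criminal history: 14 prior points → Category IV (14+).
Level 13 falls in the 11-15 band.
Grid: Level 11-15 × Category IV = 29-38 months.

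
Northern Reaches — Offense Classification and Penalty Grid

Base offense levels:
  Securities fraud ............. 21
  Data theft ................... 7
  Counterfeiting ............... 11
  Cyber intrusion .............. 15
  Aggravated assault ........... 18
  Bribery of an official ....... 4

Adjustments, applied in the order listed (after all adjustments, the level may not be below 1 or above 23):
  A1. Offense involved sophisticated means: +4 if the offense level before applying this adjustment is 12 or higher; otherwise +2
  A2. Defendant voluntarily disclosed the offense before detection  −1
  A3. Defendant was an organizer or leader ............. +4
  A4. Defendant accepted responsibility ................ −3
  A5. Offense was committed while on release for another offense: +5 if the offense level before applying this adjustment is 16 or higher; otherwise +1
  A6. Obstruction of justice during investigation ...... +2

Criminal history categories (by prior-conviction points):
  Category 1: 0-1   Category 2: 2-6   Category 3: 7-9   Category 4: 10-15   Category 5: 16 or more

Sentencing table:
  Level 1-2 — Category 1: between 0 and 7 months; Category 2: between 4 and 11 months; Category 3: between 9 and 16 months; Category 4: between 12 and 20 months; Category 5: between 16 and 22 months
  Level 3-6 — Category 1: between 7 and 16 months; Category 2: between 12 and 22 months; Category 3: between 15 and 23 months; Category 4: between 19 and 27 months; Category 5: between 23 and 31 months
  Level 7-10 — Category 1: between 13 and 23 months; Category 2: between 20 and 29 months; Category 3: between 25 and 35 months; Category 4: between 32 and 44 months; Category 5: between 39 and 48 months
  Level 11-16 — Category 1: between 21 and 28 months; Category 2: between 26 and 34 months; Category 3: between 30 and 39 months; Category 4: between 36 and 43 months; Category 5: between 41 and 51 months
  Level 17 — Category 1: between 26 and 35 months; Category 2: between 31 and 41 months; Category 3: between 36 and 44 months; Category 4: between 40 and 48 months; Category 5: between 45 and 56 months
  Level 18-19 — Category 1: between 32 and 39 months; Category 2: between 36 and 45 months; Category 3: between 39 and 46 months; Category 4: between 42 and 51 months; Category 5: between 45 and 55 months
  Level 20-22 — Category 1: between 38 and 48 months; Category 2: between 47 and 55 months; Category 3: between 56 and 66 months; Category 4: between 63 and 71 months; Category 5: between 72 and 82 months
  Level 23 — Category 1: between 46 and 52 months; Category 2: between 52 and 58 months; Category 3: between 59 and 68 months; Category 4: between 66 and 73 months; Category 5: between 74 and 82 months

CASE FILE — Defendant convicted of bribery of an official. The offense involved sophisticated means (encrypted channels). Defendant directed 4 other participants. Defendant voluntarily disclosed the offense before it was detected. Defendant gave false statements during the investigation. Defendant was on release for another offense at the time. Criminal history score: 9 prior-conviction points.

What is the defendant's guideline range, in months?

Base offense level for bribery of an official: 4.
A1 applies (level before this adjustment is 4 < 12, so +2): 4 + 2 = 6.
A2 applies: 6 − 1 = 5.
A3 applies: 5 + 4 = 9.
A4 does not apply.
A5 applies (level before this adjustment is 9 < 16, so +1): 9 + 1 = 10.
A6 applies: 10 + 2 = 12.
Final offense level: 12.
Criminal history: 9 prior points → Category 3 (7-9).
Level 12 falls in the 11-16 band.
Grid: Level 11-16 × Category 3 = 30-39 months.

30-39 months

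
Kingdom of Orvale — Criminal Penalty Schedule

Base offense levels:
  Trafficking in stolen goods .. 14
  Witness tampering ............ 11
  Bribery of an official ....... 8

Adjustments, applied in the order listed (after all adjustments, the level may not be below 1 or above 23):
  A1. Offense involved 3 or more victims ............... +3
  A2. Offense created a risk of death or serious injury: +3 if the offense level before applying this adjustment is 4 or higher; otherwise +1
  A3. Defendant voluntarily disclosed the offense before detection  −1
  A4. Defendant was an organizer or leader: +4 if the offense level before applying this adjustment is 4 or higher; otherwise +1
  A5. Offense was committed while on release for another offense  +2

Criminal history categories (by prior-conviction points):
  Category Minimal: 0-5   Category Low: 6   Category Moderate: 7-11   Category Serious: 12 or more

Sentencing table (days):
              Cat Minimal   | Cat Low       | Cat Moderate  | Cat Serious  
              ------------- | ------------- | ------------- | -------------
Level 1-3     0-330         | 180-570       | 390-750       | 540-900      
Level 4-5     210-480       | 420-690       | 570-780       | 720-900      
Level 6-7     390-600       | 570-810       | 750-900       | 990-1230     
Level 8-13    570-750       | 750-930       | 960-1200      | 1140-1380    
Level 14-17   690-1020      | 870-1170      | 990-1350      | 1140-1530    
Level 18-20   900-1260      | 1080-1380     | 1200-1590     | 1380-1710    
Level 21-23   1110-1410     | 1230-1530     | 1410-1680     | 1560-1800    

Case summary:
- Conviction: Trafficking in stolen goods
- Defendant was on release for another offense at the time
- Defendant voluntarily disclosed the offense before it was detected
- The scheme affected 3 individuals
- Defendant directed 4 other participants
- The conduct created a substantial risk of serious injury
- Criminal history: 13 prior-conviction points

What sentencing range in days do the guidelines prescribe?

1560-1800 days

Base offense level for trafficking in stolen goods: 14.
A1 applies: 14 + 3 = 17.
A2 applies (level before this adjustment is 17 ≥ 4, so +3): 17 + 3 = 20.
A3 applies: 20 − 1 = 19.
A4 applies (level before this adjustment is 19 ≥ 4, so +4): 19 + 4 = 23.
A5 applies: 23 + 2 = 25.
Level 25 exceeds the maximum of 23; capped at 23.
Final offense level: 23.
Criminal history: 13 prior points → Category Serious (12+).
Level 23 falls in the 21-23 band.
Grid: Level 21-23 × Category Serious = 1560-1800 days.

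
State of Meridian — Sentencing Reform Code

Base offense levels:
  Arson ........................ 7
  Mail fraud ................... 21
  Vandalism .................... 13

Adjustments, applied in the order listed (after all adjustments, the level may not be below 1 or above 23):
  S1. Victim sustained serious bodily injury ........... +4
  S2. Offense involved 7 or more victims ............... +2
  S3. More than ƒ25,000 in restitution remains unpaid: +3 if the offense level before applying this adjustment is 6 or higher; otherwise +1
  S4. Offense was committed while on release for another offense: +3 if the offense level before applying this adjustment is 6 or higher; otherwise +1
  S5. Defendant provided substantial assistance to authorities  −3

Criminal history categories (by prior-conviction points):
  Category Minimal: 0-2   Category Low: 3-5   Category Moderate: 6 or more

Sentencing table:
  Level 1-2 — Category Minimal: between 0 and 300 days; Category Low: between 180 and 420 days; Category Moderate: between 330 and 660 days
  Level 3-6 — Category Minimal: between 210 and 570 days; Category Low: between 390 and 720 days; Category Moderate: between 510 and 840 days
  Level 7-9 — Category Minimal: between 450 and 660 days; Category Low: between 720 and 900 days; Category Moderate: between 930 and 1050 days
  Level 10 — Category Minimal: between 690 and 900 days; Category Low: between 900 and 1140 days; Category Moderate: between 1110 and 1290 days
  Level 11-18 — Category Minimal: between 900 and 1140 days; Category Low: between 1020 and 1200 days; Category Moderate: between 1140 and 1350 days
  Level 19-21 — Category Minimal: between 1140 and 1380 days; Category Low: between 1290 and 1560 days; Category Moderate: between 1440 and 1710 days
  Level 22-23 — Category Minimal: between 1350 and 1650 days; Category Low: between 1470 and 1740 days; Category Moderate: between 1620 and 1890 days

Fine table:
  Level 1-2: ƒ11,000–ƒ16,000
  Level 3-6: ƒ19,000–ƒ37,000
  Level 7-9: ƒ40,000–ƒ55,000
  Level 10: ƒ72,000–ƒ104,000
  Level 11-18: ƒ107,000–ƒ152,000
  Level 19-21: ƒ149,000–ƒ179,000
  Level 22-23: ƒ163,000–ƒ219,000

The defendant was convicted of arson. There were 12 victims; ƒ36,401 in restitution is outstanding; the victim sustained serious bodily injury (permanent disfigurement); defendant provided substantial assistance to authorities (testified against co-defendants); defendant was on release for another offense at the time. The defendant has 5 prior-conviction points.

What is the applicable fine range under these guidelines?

Base offense level for arson: 7.
S1 applies: 7 + 4 = 11.
S2 applies: 11 + 2 = 13.
S3 applies (level before this adjustment is 13 ≥ 6, so +3): 13 + 3 = 16.
S4 applies (level before this adjustment is 16 ≥ 6, so +3): 16 + 3 = 19.
S5 applies: 19 − 3 = 16.
Final offense level: 16.
Level 16 falls in the 11-18 band.
Fine table: Level 11-18 → ƒ107,000–ƒ152,000.

ƒ107,000–ƒ152,000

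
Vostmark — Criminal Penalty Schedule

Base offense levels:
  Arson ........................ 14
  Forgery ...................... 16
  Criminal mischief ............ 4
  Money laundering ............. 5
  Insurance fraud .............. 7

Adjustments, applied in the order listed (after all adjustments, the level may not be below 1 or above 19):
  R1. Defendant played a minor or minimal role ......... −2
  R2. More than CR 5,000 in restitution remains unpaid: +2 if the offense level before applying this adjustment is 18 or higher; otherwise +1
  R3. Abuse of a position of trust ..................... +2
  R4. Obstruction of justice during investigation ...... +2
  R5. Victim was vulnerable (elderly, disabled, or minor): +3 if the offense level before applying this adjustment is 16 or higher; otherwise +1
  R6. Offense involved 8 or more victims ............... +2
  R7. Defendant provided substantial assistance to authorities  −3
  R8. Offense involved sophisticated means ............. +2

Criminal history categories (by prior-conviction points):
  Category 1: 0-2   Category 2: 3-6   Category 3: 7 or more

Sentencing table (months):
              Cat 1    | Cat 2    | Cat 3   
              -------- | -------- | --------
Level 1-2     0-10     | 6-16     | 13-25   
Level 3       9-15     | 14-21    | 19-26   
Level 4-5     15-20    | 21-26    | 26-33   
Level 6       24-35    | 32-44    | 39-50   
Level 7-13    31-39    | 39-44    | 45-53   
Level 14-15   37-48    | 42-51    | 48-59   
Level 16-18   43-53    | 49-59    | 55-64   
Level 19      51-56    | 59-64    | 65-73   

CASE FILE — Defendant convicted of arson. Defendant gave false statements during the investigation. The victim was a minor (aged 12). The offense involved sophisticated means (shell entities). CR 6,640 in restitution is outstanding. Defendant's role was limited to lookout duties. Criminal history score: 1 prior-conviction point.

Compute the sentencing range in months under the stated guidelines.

43-53 months

Base offense level for arson: 14.
R1 applies: 14 − 2 = 12.
R2 applies (level before this adjustment is 12 < 18, so +1): 12 + 1 = 13.
R3 does not apply.
R4 applies: 13 + 2 = 15.
R5 applies (level before this adjustment is 15 < 16, so +1): 15 + 1 = 16.
R6 does not apply.
R8 applies: 16 + 2 = 18.
Final offense level: 18.
Criminal history: 1 prior point → Category 1 (0-2).
Level 18 falls in the 16-18 band.
Grid: Level 16-18 × Category 1 = 43-53 months.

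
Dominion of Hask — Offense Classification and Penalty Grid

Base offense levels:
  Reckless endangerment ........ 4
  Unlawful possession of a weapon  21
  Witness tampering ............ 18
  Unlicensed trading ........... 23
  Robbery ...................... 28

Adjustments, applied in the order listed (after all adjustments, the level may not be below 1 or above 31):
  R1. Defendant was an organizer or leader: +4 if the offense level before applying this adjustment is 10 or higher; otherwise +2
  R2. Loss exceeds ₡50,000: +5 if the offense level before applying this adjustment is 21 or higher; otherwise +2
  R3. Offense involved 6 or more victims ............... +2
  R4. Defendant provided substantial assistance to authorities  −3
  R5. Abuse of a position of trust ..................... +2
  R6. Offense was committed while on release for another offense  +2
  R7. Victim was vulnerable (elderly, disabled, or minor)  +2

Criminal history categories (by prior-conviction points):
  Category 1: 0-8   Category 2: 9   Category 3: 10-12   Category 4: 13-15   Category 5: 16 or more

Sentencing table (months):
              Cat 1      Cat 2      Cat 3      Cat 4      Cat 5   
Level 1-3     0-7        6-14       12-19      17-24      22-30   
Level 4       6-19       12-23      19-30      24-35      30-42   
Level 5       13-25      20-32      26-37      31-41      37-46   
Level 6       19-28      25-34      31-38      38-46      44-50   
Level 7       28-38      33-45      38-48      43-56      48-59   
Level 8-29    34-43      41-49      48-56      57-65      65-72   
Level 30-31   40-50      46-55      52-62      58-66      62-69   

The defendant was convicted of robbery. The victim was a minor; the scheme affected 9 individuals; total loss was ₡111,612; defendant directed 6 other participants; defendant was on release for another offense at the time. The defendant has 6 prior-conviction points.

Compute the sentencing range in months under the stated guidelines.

Base offense level for robbery: 28.
R1 applies (level before this adjustment is 28 ≥ 10, so +4): 28 + 4 = 32.
R2 applies (level before this adjustment is 32 ≥ 21, so +5): 32 + 5 = 37.
R3 applies: 37 + 2 = 39.
R6 applies: 39 + 2 = 41.
R7 applies: 41 + 2 = 43.
Level 43 exceeds the maximum of 31; capped at 31.
Final offense level: 31.
Criminal history: 6 prior points → Category 1 (0-8).
Level 31 falls in the 30-31 band.
Grid: Level 30-31 × Category 1 = 40-50 months.

40-50 months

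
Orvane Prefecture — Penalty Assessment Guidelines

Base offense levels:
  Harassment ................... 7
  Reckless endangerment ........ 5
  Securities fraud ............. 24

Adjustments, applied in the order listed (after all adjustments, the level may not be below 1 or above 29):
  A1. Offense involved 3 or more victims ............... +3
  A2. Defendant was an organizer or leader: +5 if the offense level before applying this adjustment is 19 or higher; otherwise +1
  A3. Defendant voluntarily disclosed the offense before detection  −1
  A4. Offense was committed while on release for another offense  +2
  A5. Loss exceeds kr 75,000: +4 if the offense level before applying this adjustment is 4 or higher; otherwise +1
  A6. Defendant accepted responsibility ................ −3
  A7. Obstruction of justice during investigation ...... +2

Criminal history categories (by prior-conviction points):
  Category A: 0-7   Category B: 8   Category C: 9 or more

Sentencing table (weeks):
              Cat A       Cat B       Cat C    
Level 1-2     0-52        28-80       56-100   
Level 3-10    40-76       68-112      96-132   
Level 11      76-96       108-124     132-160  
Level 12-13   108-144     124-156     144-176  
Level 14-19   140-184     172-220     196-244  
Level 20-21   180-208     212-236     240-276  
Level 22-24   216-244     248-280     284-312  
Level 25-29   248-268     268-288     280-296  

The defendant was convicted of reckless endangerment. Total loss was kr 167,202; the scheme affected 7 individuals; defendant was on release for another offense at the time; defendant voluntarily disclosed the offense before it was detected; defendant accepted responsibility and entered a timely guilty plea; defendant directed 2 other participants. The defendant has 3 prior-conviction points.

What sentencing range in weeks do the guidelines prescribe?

76-96 weeks

Base offense level for reckless endangerment: 5.
A1 applies: 5 + 3 = 8.
A2 applies (level before this adjustment is 8 < 19, so +1): 8 + 1 = 9.
A3 applies: 9 − 1 = 8.
A4 applies: 8 + 2 = 10.
A5 applies (level before this adjustment is 10 ≥ 4, so +4): 10 + 4 = 14.
A6 applies: 14 − 3 = 11.
Final offense level: 11.
Criminal history: 3 prior points → Category A (0-7).
Level 11 falls in the 11 band.
Grid: Level 11 × Category A = 76-96 weeks.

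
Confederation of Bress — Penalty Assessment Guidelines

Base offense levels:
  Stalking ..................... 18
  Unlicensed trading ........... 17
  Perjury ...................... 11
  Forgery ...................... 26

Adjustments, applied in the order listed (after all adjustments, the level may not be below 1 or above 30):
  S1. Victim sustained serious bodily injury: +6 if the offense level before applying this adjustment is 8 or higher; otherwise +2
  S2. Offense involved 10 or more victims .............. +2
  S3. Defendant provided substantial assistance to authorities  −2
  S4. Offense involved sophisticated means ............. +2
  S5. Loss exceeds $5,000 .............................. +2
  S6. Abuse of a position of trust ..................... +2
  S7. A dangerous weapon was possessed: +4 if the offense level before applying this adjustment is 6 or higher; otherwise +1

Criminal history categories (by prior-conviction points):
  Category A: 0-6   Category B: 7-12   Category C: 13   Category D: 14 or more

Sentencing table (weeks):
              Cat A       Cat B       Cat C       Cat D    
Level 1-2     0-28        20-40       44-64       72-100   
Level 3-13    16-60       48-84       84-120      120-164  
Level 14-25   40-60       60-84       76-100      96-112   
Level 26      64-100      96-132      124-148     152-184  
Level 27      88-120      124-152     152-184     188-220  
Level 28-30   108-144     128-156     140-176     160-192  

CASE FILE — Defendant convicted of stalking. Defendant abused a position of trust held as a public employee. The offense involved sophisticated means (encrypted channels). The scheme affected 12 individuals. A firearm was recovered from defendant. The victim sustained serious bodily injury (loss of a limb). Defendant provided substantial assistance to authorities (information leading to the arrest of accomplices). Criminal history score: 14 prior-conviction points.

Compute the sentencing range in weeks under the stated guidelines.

Base offense level for stalking: 18.
S1 applies (level before this adjustment is 18 ≥ 8, so +6): 18 + 6 = 24.
S2 applies: 24 + 2 = 26.
S3 applies: 26 − 2 = 24.
S4 applies: 24 + 2 = 26.
S5 does not apply.
S6 applies: 26 + 2 = 28.
S7 applies (level before this adjustment is 28 ≥ 6, so +4): 28 + 4 = 32.
Level 32 exceeds the maximum of 30; capped at 30.
Final offense level: 30.
Criminal history: 14 prior points → Category D (14+).
Level 30 falls in the 28-30 band.
Grid: Level 28-30 × Category D = 160-192 weeks.

160-192 weeks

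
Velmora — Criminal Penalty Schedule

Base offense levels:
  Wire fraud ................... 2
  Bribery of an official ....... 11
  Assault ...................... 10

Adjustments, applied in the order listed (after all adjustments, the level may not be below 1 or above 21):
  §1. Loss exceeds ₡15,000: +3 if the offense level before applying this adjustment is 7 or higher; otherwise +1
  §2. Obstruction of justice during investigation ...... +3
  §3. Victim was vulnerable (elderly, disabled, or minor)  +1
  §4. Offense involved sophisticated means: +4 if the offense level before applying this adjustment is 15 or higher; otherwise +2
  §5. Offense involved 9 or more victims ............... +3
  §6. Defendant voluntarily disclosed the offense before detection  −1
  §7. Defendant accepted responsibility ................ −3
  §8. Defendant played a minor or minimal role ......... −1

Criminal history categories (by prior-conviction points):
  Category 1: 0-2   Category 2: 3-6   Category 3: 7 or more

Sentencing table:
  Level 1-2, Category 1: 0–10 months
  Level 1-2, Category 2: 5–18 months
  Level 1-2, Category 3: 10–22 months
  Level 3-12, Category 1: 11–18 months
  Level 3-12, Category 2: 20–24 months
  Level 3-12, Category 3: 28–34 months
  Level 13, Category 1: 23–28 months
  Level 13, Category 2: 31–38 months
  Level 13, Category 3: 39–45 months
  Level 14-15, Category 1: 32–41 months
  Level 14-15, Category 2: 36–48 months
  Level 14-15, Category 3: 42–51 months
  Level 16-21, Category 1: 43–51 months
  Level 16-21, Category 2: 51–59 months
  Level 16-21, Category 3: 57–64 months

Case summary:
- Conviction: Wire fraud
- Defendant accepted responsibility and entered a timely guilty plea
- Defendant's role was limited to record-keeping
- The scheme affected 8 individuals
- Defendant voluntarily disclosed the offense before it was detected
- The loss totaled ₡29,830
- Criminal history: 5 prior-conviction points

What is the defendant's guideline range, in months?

5-18 months

Base offense level for wire fraud: 2.
§1 applies (level before this adjustment is 2 < 7, so +1): 2 + 1 = 3.
§2 does not apply.
§5 does not apply.
§6 applies: 3 − 1 = 2.
§7 applies: 2 − 3 = -1.
§8 applies: -1 − 1 = -2.
Level -2 is below the minimum of 1; floored at 1.
Final offense level: 1.
Criminal history: 5 prior points → Category 2 (3-6).
Level 1 falls in the 1-2 band.
Grid: Level 1-2 × Category 2 = 5-18 months.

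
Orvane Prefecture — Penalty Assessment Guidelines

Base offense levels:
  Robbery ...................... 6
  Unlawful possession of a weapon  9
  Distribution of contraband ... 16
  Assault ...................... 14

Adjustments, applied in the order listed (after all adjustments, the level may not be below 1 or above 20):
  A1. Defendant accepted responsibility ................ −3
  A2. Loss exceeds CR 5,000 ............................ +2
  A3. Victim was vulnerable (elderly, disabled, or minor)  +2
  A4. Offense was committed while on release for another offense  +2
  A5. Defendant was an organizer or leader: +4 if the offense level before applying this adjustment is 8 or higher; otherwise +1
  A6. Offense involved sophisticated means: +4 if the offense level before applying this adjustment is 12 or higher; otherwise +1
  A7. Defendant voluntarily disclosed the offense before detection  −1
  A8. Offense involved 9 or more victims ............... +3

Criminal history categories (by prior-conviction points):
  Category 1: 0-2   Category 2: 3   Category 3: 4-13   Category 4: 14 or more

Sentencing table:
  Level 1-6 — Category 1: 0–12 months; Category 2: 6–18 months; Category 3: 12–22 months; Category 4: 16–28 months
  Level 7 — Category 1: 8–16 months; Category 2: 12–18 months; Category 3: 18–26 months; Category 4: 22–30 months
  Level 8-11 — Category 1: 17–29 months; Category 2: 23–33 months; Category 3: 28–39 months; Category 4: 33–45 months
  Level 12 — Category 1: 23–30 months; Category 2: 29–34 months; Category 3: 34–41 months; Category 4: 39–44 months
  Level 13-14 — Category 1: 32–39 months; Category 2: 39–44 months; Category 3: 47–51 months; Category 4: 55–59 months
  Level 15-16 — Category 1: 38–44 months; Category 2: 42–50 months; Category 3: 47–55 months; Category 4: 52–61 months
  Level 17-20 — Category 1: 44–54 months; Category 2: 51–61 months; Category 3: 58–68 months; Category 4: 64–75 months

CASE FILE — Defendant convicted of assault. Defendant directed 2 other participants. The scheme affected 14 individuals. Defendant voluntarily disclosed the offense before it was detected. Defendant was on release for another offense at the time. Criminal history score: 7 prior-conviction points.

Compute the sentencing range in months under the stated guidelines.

Base offense level for assault: 14.
A4 applies: 14 + 2 = 16.
A5 applies (level before this adjustment is 16 ≥ 8, so +4): 16 + 4 = 20.
A6 does not apply.
A7 applies: 20 − 1 = 19.
A8 applies: 19 + 3 = 22.
Level 22 exceeds the maximum of 20; capped at 20.
Final offense level: 20.
Criminal history: 7 prior points → Category 3 (4-13).
Level 20 falls in the 17-20 band.
Grid: Level 17-20 × Category 3 = 58-68 months.

58-68 months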